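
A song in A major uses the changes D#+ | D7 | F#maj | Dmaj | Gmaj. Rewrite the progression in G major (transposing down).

A major down to G major is a major second; each chord root moves by that interval while the quality stays the same.
D#+: root D# down a major second → C#, giving C#+.
D7: root D down a major second → C, giving C7.
F#maj: root F# down a major second → E, giving Emaj.
Dmaj: root D down a major second → C, giving Cmaj.
Gmaj: root G down a major second → F, giving Fmaj.

C#+ C7 Emaj Cmaj Fmaj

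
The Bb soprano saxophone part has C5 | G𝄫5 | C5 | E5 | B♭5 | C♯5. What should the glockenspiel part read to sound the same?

First find concert pitch: the Bb soprano saxophone sounds a major second below written, so C5 G𝄫5 C5 E5 B♭5 C♯5 sounds Bb4 Fbb5 Bb4 D5 Ab5 B4.
Then write for glockenspiel: it sounds a perfect fifteenth above written, so the part must be a perfect fifteenth below concert.
Bb4 → Bb2
Fbb5 → Fbb3
Bb4 → Bb2
D5 → D3
Ab5 → Ab3
B4 → B2

Bb2 Fbb3 Bb2 D3 Ab3 B2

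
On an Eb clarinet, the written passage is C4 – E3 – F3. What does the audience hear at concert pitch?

Eb4 G3 Ab3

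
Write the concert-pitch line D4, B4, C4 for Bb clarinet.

E4 C#5 D4

The Bb clarinet sounds a major second below written, so the written part must be a major second above concert — transpose each note up.
D4 → E4
B4 → C#5
C4 → D4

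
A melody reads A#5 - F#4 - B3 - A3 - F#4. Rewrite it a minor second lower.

G##5 E#4 A#3 G#3 E#4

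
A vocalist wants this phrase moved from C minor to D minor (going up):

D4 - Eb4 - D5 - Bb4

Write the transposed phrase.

C minor to D minor up is a major second, so every note moves up by that interval.
D4 gives E4
Eb4 gives F4
D5 gives E5
Bb4 gives C5

E4 F4 E5 C5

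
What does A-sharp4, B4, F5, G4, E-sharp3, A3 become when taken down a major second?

A#4 down a major second is G#4.
B4 down a major second is A4.
F5 down a major second is Eb5.
A major second down from G4 gives F4.
E#3: a second down reaches D, and 2 semitones makes it D#3.
A major second down from A3 gives G3.

G#4 A4 Eb5 F4 D#3 G3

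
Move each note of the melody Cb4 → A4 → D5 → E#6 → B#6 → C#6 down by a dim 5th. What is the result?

F3 D#4 G#4 A##5 E##6 F##5

Cb4 down a diminished fifth is F3.
A4: a fifth down reaches D, and 6 semitones makes it D#4.
D5: a fifth down reaches G, and 6 semitones makes it G#4.
A diminished fifth down from E#6 gives A##5.
B#6 down a diminished fifth is E##6.
C#6: a fifth down reaches F, and 6 semitones makes it F##5.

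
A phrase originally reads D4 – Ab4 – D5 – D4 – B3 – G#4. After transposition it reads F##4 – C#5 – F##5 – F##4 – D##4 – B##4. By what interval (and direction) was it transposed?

From D4 to F##4 is 3 letter names — a third of some quality.
D4 to F##4 is 5 semitones, which makes it an augmented third; the second version is higher, so the direction is up.
Checking another pair — G#4 → B##4 — gives the same interval.

up an augmented third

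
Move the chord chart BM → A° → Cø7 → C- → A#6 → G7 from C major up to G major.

C major up to G major is a perfect fifth; each chord root moves by that interval while the quality stays the same.
BM: root B up a perfect fifth → F#, giving F#M.
A°: root A up a perfect fifth → E, giving E°.
Cø7: root C up a perfect fifth → G, giving Gø7.
C-: root C up a perfect fifth → G, giving G-.
A#6: root A# up a perfect fifth → E#, giving E#6.
G7: root G up a perfect fifth → D, giving D7.

F#M E° Gø7 G- E#6 D7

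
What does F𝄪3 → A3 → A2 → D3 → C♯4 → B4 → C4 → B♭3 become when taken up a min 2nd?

F##3 becomes G#3
A3 becomes Bb3
A2 becomes Bb2
D3 becomes Eb3
C#4 becomes D4
B4 becomes C5
C4 becomes Db4
Bb3 becomes Cb4

G#3 Bb3 Bb2 Eb3 D4 C5 Db4 Cb4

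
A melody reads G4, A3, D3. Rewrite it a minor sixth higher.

Eb5 F4 Bb3

G4 up a minor sixth is Eb5.
A3 up a minor sixth is F4.
D3: a sixth up reaches B, and 8 semitones makes it Bb3.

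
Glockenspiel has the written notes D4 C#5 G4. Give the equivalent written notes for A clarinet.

First find concert pitch: the glockenspiel sounds a perfect fifteenth above written, so D4 C#5 G4 sounds D6 C#7 G6.
Then write for A clarinet: it sounds a minor third below written, so the part must be a minor third above concert.
D6 → F6
C#7 → E7
G6 → Bb6

F6 E7 Bb6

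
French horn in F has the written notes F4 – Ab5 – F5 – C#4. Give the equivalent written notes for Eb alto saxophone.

First find concert pitch: the French horn in F sounds a perfect fifth below written, so F4 Ab5 F5 C#4 sounds Bb3 Db5 Bb4 F#3.
Then write for Eb alto saxophone: it sounds a major sixth below written, so the part must be a major sixth above concert.
Bb3 → G4
Db5 → Bb5
Bb4 → G5
F#3 → D#4

G4 Bb5 G5 D#4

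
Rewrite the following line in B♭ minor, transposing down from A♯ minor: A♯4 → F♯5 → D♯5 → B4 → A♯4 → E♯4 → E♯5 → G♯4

Bb3 Gb4 Eb4 Cb4 Bb3 F3 F4 Ab3

A♯ minor to B♭ minor down is an augmented seventh, so every note moves down by that interval.
A#4 -> Bb3
F#5 -> Gb4
D#5 -> Eb4
B4 -> Cb4
A#4 -> Bb3
E#4 -> F3
E#5 -> F4
G#4 -> Ab3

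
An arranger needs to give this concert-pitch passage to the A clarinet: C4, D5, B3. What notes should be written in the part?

Eb4 F5 D4

Written C4 sounds as A3 on the A clarinet, so concert pitches are written a minor third up.
C4 → Eb4
D5 → F5
B3 → D4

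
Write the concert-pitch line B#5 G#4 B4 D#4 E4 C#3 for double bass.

B#6 G#5 B5 D#5 E5 C#4

Written C4 sounds as C3 on the double bass, so concert pitches are written a perfect octave up.
B#5 to B#6
G#4 to G#5
B4 to B5
D#4 to D#5
E4 to E5
C#3 to C#4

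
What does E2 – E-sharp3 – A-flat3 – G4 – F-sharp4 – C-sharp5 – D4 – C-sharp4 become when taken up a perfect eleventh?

A3 A#4 Db5 C6 B5 F#6 G5 F#5

E2 gives A3
E#3 gives A#4
Ab3 gives Db5
G4 gives C6
F#4 gives B5
C#5 gives F#6
D4 gives G5
C#4 gives F#5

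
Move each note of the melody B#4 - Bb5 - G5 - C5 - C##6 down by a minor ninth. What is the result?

B#4: a ninth down reaches A, and 13 semitones makes it A##3.
A minor ninth down from Bb5 gives A4.
G5 down a minor ninth is F#4.
A minor ninth down from C5 gives B3.
C##6 down a minor ninth is B##4.

A##3 A4 F#4 B3 B##4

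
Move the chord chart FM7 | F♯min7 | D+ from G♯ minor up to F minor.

G♯ minor up to F minor is a diminished seventh; each chord root moves by that interval while the quality stays the same.
FM7: root F up a diminished seventh → Ebb, giving EbbM7.
F♯min7: root F♯ up a diminished seventh → Eb, giving Ebmin7.
D+: root D up a diminished seventh → Cb, giving Cb+.

EbbM7 Ebmin7 Cb+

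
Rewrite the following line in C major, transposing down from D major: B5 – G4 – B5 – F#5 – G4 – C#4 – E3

A5 F4 A5 E5 F4 B3 D3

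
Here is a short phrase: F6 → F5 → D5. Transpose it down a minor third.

F6 down a minor third is D6.
F5 down a minor third is D5.
A minor third down from D5 gives B4.

D6 D5 B4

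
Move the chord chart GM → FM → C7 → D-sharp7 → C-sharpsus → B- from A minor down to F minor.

EbM DbM Ab7 B7 Asus G-

A minor down to F minor is a major third; each chord root moves by that interval while the quality stays the same.
GM: root G down a major third → Eb, giving EbM.
FM: root F down a major third → Db, giving DbM.
C7: root C down a major third → Ab, giving Ab7.
D-sharp7: root D-sharp down a major third → B, giving B7.
C-sharpsus: root C-sharp down a major third → A, giving Asus.
B-: root B down a major third → G, giving G-.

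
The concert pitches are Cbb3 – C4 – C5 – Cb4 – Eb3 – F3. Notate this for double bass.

The double bass sounds a perfect octave below written, so the written part must be a perfect octave above concert — transpose each note up.
Cbb3 → Cbb4
C4 → C5
C5 → C6
Cb4 → Cb5
Eb3 → Eb4
F3 → F4

Cbb4 C5 C6 Cb5 Eb4 F4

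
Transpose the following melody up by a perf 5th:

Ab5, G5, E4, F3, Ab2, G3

Eb6 D6 B4 C4 Eb3 D4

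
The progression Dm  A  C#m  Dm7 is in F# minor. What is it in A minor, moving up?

Fm C Em Fm7

F# minor up to A minor is a minor third; each chord root moves by that interval while the quality stays the same.
Dm: root D up a minor third → F, giving Fm.
A: root A up a minor third → C, giving C.
C#m: root C# up a minor third → E, giving Em.
Dm7: root D up a minor third → F, giving Fm7.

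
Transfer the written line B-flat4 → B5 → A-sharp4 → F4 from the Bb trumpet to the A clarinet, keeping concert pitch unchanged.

First find concert pitch: the Bb trumpet sounds a major second below written, so B-flat4 B5 A-sharp4 F4 sounds Ab4 A5 G#4 Eb4.
Then write for A clarinet: it sounds a minor third below written, so the part must be a minor third above concert.
Ab4 → Cb5
A5 → C6
G#4 → B4
Eb4 → Gb4

Cb5 C6 B4 Gb4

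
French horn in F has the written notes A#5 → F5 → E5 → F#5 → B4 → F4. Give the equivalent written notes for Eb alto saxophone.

First find concert pitch: the French horn in F sounds a perfect fifth below written, so A#5 F5 E5 F#5 B4 F4 sounds D#5 Bb4 A4 B4 E4 Bb3.
Then write for Eb alto saxophone: it sounds a major sixth below written, so the part must be a major sixth above concert.
D#5 → B#5
Bb4 → G5
A4 → F#5
B4 → G#5
E4 → C#5
Bb3 → G4

B#5 G5 F#5 G#5 C#5 G4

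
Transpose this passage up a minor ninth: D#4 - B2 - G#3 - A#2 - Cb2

A minor ninth up from D#4 gives E5.
B2 up a minor ninth is C4.
G#3: a ninth up reaches A, and 13 semitones makes it A4.
A#2: a ninth up reaches B, and 13 semitones makes it B3.
Cb2 up a minor ninth is Dbb3.

E5 C4 A4 B3 Dbb3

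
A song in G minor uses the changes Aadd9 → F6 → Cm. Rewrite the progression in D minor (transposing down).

G minor down to D minor is a perfect fourth; each chord root moves by that interval while the quality stays the same.
Aadd9: root A down a perfect fourth → E, giving Eadd9.
F6: root F down a perfect fourth → C, giving C6.
Cm: root C down a perfect fourth → G, giving Gm.

Eadd9 C6 Gm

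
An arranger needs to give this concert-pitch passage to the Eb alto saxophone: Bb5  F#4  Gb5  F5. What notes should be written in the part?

The Eb alto saxophone sounds a major sixth below written, so the written part must be a major sixth above concert — transpose each note up.
Bb5 → G6
F#4 → D#5
Gb5 → Eb6
F5 → D6

G6 D#5 Eb6 D6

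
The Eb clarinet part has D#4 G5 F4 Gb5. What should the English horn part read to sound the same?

C#5 F6 Eb5 Fb6

First find concert pitch: the Eb clarinet sounds a minor third above written, so D#4 G5 F4 Gb5 sounds F#4 Bb5 Ab4 Bbb5.
Then write for English horn: it sounds a perfect fifth below written, so the part must be a perfect fifth above concert.
F#4 → C#5
Bb5 → F6
Ab4 → Eb5
Bbb5 → Fb6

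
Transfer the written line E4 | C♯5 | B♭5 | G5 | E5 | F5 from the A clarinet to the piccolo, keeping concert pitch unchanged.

First find concert pitch: the A clarinet sounds a minor third below written, so E4 C♯5 B♭5 G5 E5 F5 sounds C#4 A#4 G5 E5 C#5 D5.
Then write for piccolo: it sounds a perfect octave above written, so the part must be a perfect octave below concert.
C#4 → C#3
A#4 → A#3
G5 → G4
E5 → E4
C#5 → C#4
D5 → D4

C#3 A#3 G4 E4 C#4 D4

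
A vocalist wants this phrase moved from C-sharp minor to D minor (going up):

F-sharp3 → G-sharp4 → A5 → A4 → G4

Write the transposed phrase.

C-sharp minor to D minor up is a minor second, so every note moves up by that interval.
F#3 -> G3
G#4 -> A4
A5 -> Bb5
A4 -> Bb4
G4 -> Ab4

G3 A4 Bb5 Bb4 Ab4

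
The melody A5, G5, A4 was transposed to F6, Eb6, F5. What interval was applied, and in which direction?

up a minor sixth

Take the first pair: A5 → F6. A to F spans 6 letter names, so the interval is some kind of sixth.
A5 to F6 is 8 semitones, which makes it a minor sixth; the second version is higher, so the direction is up.
Checking another pair — A4 → F5 — gives the same interval.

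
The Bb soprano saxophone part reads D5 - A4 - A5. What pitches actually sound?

C5 G4 G5

Written C4 on the Bb soprano saxophone sounds as Bb3, a major second lower; apply that shift to every note.
D5 gives C5
A4 gives G4
A5 gives G5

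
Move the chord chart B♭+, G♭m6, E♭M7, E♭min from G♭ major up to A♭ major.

C+ Abm6 FM7 Fmin

G♭ major up to A♭ major is a major second; each chord root moves by that interval while the quality stays the same.
B♭+: root B♭ up a major second → C, giving C+.
G♭m6: root G♭ up a major second → Ab, giving Abm6.
E♭M7: root E♭ up a major second → F, giving FM7.
E♭min: root E♭ up a major second → F, giving Fmin.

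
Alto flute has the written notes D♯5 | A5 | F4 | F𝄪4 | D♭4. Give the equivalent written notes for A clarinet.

C#5 G5 Eb4 E#4 Cb4

First find concert pitch: the alto flute sounds a perfect fourth below written, so D♯5 A5 F4 F𝄪4 D♭4 sounds A#4 E5 C4 C##4 Ab3.
Then write for A clarinet: it sounds a minor third below written, so the part must be a minor third above concert.
A#4 → C#5
E5 → G5
C4 → Eb4
C##4 → E#4
Ab3 → Cb4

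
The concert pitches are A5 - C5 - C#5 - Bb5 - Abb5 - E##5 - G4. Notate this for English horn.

E6 G5 G#5 F6 Ebb6 B##5 D5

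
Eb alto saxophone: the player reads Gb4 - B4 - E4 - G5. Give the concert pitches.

The Eb alto saxophone sounds a major sixth below written, so transpose each written note down a major sixth.
Gb4 gives Bbb3
B4 gives D4
E4 gives G3
G5 gives Bb4

Bbb3 D4 G3 Bb4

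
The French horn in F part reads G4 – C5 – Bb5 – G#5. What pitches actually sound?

C4 F4 Eb5 C#5

The French horn in F sounds a perfect fifth below written, so transpose each written note down a perfect fifth.
G4 → C4
C5 → F4
Bb5 → Eb5
G#5 → C#5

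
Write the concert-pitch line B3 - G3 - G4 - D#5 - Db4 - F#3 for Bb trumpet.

C#4 A3 A4 E#5 Eb4 G#3

The Bb trumpet sounds a major second below written, so the written part must be a major second above concert — transpose each note up.
B3 gives C#4
G3 gives A3
G4 gives A4
D#5 gives E#5
Db4 gives Eb4
F#3 gives G#3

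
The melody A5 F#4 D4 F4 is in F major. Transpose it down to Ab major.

From F down to Ab is a major sixth; apply that to each pitch.
A5 -> C5
F#4 -> A3
D4 -> F3
F4 -> Ab3

C5 A3 F3 Ab3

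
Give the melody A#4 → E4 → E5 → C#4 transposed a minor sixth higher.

F#5 C5 C6 A4

A#4 becomes F#5
E4 becomes C5
E5 becomes C6
C#4 becomes A4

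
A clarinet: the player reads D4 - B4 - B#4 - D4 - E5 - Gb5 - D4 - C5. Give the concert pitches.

Written C4 on the A clarinet sounds as A3, a minor third lower; apply that shift to every note.
D4 -> B3
B4 -> G#4
B#4 -> G##4
D4 -> B3
E5 -> C#5
Gb5 -> Eb5
D4 -> B3
C5 -> A4

B3 G#4 G##4 B3 C#5 Eb5 B3 A4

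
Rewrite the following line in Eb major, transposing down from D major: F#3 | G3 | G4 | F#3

G2 Ab2 Ab3 G2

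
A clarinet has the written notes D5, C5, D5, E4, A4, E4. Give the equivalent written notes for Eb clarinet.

G#4 F#4 G#4 A#3 D#4 A#3

First find concert pitch: the A clarinet sounds a minor third below written, so D5 C5 D5 E4 A4 E4 sounds B4 A4 B4 C#4 F#4 C#4.
Then write for Eb clarinet: it sounds a minor third above written, so the part must be a minor third below concert.
B4 → G#4
A4 → F#4
B4 → G#4
C#4 → A#3
F#4 → D#4
C#4 → A#3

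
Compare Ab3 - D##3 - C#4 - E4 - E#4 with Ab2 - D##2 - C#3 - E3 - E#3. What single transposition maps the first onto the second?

From Ab3 to Ab2 is 8 letter names — an octave of some quality.
Ab2 to Ab3 is 12 semitones, which makes it a perfect octave; the second version is lower, so the direction is down.
Checking another pair — E#4 → E#3 — gives the same interval.

down a perfect octave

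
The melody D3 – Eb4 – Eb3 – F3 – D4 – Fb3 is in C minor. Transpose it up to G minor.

C minor to G minor up is a perfect fifth, so every note moves up by that interval.
D3 becomes A3
Eb4 becomes Bb4
Eb3 becomes Bb3
F3 becomes C4
D4 becomes A4
Fb3 becomes Cb4

A3 Bb4 Bb3 C4 A4 Cb4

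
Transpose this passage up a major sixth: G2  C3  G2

G2: a sixth up reaches E, and 9 semitones makes it E3.
C3 up a major sixth is A3.
A major sixth up from G2 gives E3.

E3 A3 E3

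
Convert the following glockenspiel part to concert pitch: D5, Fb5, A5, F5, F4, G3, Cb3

Written C4 on the glockenspiel sounds as C6, a perfect fifteenth higher; apply that shift to every note.
D5 -> D7
Fb5 -> Fb7
A5 -> A7
F5 -> F7
F4 -> F6
G3 -> G5
Cb3 -> Cb5

D7 Fb7 A7 F7 F6 G5 Cb5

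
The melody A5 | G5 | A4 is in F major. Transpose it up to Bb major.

D6 C6 D5

From F up to Bb is a perfect fourth; apply that to each pitch.
A5 → D6
G5 → C6
A4 → D5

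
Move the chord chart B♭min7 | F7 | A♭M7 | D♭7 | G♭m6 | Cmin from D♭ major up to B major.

G#min7 D#7 F#M7 B7 Em6 A#min

D♭ major up to B major is an augmented sixth; each chord root moves by that interval while the quality stays the same.
B♭min7: root B♭ up an augmented sixth → G#, giving G#min7.
F7: root F up an augmented sixth → D#, giving D#7.
A♭M7: root A♭ up an augmented sixth → F#, giving F#M7.
D♭7: root D♭ up an augmented sixth → B, giving B7.
G♭m6: root G♭ up an augmented sixth → E, giving Em6.
Cmin: root C up an augmented sixth → A#, giving A#min.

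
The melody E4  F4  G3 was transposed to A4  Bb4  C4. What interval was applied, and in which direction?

From E4 to A4 is 4 letter names — a fourth of some quality.
E4 to A4 is 5 semitones, which makes it a perfect fourth; the second version is higher, so the direction is up.
Checking another pair — G3 → C4 — gives the same interval.

up a perfect fourth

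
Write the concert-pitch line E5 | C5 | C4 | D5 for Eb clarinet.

C#5 A4 A3 B4

The Eb clarinet sounds a minor third above written, so the written part must be a minor third below concert — transpose each note down.
E5 -> C#5
C5 -> A4
C4 -> A3
D5 -> B4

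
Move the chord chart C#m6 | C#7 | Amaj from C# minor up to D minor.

C# minor up to D minor is a minor second; each chord root moves by that interval while the quality stays the same.
C#m6: root C# up a minor second → D, giving Dm6.
C#7: root C# up a minor second → D, giving D7.
Amaj: root A up a minor second → Bb, giving Bbmaj.

Dm6 D7 Bbmaj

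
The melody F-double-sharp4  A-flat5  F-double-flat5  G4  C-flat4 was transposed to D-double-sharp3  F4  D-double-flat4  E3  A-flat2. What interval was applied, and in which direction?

down a minor tenth

From F##4 to D##3 is 10 letter names — a tenth of some quality.
D##3 to F##4 is 15 semitones, which makes it a minor tenth; the second version is lower, so the direction is down.
Checking another pair — Cb4 → Ab2 — gives the same interval.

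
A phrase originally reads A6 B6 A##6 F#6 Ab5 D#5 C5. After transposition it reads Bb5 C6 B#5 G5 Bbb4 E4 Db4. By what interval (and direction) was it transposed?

down a major seventh

From A6 to Bb5 is 7 letter names — a seventh of some quality.
Bb5 to A6 is 11 semitones, which makes it a major seventh; the second version is lower, so the direction is down.
Checking another pair — C5 → Db4 — gives the same interval.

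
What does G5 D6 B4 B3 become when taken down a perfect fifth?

C5 G5 E4 E3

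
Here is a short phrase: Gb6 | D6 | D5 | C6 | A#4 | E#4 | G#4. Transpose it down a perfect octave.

Gb5 D5 D4 C5 A#3 E#3 G#3

Gb6: an octave down reaches G, and 12 semitones makes it Gb5.
D6 down a perfect octave is D5.
D5 down a perfect octave is D4.
C6 down a perfect octave is C5.
A#4 down a perfect octave is A#3.
E#4 down a perfect octave is E#3.
G#4 down a perfect octave is G#3.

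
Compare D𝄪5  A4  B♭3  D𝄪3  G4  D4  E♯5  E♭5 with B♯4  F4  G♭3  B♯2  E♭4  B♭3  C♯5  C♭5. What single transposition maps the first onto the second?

down a major third

From D##5 to B#4 is 3 letter names — a third of some quality.
B#4 to D##5 is 4 semitones, which makes it a major third; the second version is lower, so the direction is down.
Checking another pair — Eb5 → Cb5 — gives the same interval.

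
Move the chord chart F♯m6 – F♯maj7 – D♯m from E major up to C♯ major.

E major up to C♯ major is a major sixth; each chord root moves by that interval while the quality stays the same.
F♯m6: root F♯ up a major sixth → D#, giving D#m6.
F♯maj7: root F♯ up a major sixth → D#, giving D#maj7.
D♯m: root D♯ up a major sixth → B#, giving B#m.

D#m6 D#maj7 B#m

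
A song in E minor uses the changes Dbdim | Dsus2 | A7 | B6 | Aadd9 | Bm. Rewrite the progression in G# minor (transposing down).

Fdim F#sus2 C#7 D#6 C#add9 D#m

E minor down to G# minor is a minor sixth; each chord root moves by that interval while the quality stays the same.
Dbdim: root Db down a minor sixth → F, giving Fdim.
Dsus2: root D down a minor sixth → F#, giving F#sus2.
A7: root A down a minor sixth → C#, giving C#7.
B6: root B down a minor sixth → D#, giving D#6.
Aadd9: root A down a minor sixth → C#, giving C#add9.
Bm: root B down a minor sixth → D#, giving D#m.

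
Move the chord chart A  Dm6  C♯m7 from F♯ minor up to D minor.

F Bbm6 Am7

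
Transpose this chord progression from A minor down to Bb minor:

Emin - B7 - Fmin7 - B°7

A minor down to Bb minor is a major seventh; each chord root moves by that interval while the quality stays the same.
Emin: root E down a major seventh → F, giving Fmin.
B7: root B down a major seventh → C, giving C7.
Fmin7: root F down a major seventh → Gb, giving Gbmin7.
B°7: root B down a major seventh → C, giving C°7.

Fmin C7 Gbmin7 C°7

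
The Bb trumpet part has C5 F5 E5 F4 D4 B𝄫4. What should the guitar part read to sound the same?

Bb5 Eb6 D6 Eb5 C5 Abb5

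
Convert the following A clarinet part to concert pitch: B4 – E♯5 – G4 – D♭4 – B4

The A clarinet sounds a minor third below written, so transpose each written note down a minor third.
B4 gives G#4
E#5 gives C##5
G4 gives E4
Db4 gives Bb3
B4 gives G#4

G#4 C##5 E4 Bb3 G#4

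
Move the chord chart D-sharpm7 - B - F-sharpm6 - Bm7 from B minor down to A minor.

C#m7 A Em6 Am7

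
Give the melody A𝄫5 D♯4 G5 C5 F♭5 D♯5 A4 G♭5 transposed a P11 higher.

Dbb7 G#5 C7 F6 Bbb6 G#6 D6 Cb7

Abb5 -> Dbb7
D#4 -> G#5
G5 -> C7
C5 -> F6
Fb5 -> Bbb6
D#5 -> G#6
A4 -> D6
Gb5 -> Cb7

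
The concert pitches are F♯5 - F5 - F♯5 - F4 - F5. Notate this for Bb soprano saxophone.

Written C4 sounds as Bb3 on the Bb soprano saxophone, so concert pitches are written a major second up.
F#5 -> G#5
F5 -> G5
F#5 -> G#5
F4 -> G4
F5 -> G5

G#5 G5 G#5 G4 G5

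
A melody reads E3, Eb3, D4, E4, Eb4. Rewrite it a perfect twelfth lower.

E3 down a perfect twelfth is A1.
Eb3: a twelfth down reaches A, and 19 semitones makes it Ab1.
D4 down a perfect twelfth is G2.
E4: a twelfth down reaches A, and 19 semitones makes it A2.
A perfect twelfth down from Eb4 gives Ab2.

A1 Ab1 G2 A2 Ab2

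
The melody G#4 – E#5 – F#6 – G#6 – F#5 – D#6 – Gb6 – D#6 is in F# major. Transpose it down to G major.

A3 F#4 G5 A5 G4 E5 Abb5 E5

F# major to G major down is a major seventh, so every note moves down by that interval.
G#4 gives A3
E#5 gives F#4
F#6 gives G5
G#6 gives A5
F#5 gives G4
D#6 gives E5
Gb6 gives Abb5
D#6 gives E5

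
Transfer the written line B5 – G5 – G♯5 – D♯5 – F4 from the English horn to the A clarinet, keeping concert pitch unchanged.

G5 Eb5 E5 B4 Db4

First find concert pitch: the English horn sounds a perfect fifth below written, so B5 G5 G♯5 D♯5 F4 sounds E5 C5 C#5 G#4 Bb3.
Then write for A clarinet: it sounds a minor third below written, so the part must be a minor third above concert.
E5 → G5
C5 → Eb5
C#5 → E5
G#4 → B4
Bb3 → Db4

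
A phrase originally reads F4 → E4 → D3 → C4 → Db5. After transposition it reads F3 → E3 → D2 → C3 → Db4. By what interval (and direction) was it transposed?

down a perfect octave

Take the first pair: F4 → F3. F to F spans 8 letter names, so the interval is some kind of octave.
F3 to F4 is 12 semitones, which makes it a perfect octave; the second version is lower, so the direction is down.
Checking another pair — Db5 → Db4 — gives the same interval.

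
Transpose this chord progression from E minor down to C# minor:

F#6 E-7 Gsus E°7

D#6 C#-7 Esus C#°7

E minor down to C# minor is a minor third; each chord root moves by that interval while the quality stays the same.
F#6: root F# down a minor third → D#, giving D#6.
E-7: root E down a minor third → C#, giving C#-7.
Gsus: root G down a minor third → E, giving Esus.
E°7: root E down a minor third → C#, giving C#°7.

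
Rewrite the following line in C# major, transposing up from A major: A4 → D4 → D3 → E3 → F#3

C#5 F#4 F#3 G#3 A#3

A major to C# major up is a major third, so every note moves up by that interval.
A4 to C#5
D4 to F#4
D3 to F#3
E3 to G#3
F#3 to A#3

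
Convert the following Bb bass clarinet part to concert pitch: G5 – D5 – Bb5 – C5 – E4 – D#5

Written C4 on the Bb bass clarinet sounds as Bb2, a major ninth lower; apply that shift to every note.
G5 becomes F4
D5 becomes C4
Bb5 becomes Ab4
C5 becomes Bb3
E4 becomes D3
D#5 becomes C#4

F4 C4 Ab4 Bb3 D3 C#4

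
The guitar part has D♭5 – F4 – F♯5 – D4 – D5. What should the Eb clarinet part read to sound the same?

First find concert pitch: the guitar sounds a perfect octave below written, so D♭5 F4 F♯5 D4 D5 sounds Db4 F3 F#4 D3 D4.
Then write for Eb clarinet: it sounds a minor third above written, so the part must be a minor third below concert.
Db4 → Bb3
F3 → D3
F#4 → D#4
D3 → B2
D4 → B3

Bb3 D3 D#4 B2 B3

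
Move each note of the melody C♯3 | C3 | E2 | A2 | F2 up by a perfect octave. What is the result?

C#4 C4 E3 A3 F3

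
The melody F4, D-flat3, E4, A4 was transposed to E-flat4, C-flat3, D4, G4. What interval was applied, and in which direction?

down a major second

From F4 to Eb4 is 2 letter names — a second of some quality.
Eb4 to F4 is 2 semitones, which makes it a major second; the second version is lower, so the direction is down.
Checking another pair — A4 → G4 — gives the same interval.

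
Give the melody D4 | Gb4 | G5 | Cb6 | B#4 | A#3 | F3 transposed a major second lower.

C4 Fb4 F5 Bbb5 A#4 G#3 Eb3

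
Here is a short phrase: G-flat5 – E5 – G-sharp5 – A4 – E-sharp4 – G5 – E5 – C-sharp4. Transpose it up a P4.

Gb5 gives Cb6
E5 gives A5
G#5 gives C#6
A4 gives D5
E#4 gives A#4
G5 gives C6
E5 gives A5
C#4 gives F#4

Cb6 A5 C#6 D5 A#4 C6 A5 F#4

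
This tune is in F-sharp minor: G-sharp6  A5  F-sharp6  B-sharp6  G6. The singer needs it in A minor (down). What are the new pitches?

B5 C5 A5 D#6 Bb5

F-sharp minor to A minor down is a major sixth, so every note moves down by that interval.
G#6 becomes B5
A5 becomes C5
F#6 becomes A5
B#6 becomes D#6
G6 becomes Bb5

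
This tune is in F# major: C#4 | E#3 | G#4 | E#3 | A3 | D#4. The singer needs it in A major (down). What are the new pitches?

E3 G#2 B3 G#2 C3 F#3

F# major to A major down is a major sixth, so every note moves down by that interval.
C#4 → E3
E#3 → G#2
G#4 → B3
E#3 → G#2
A3 → C3
D#4 → F#3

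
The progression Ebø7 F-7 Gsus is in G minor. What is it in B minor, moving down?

G minor down to B minor is a minor sixth; each chord root moves by that interval while the quality stays the same.
Ebø7: root Eb down a minor sixth → G, giving Gø7.
F-7: root F down a minor sixth → A, giving A-7.
Gsus: root G down a minor sixth → B, giving Bsus.

Gø7 A-7 Bsus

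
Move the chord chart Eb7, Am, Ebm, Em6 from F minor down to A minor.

G7 C#m Gm G#m6

F minor down to A minor is a minor sixth; each chord root moves by that interval while the quality stays the same.
Eb7: root Eb down a minor sixth → G, giving G7.
Am: root A down a minor sixth → C#, giving C#m.
Ebm: root Eb down a minor sixth → G, giving Gm.
Em6: root E down a minor sixth → G#, giving G#m6.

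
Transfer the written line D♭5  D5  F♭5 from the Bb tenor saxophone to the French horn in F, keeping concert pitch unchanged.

Gb4 G4 Bbb4

First find concert pitch: the Bb tenor saxophone sounds a major ninth below written, so D♭5 D5 F♭5 sounds Cb4 C4 Ebb4.
Then write for French horn in F: it sounds a perfect fifth below written, so the part must be a perfect fifth above concert.
Cb4 → Gb4
C4 → G4
Ebb4 → Bbb4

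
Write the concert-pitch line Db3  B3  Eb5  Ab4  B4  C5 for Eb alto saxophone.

Written C4 sounds as Eb3 on the Eb alto saxophone, so concert pitches are written a major sixth up.
Db3 to Bb3
B3 to G#4
Eb5 to C6
Ab4 to F5
B4 to G#5
C5 to A5

Bb3 G#4 C6 F5 G#5 A5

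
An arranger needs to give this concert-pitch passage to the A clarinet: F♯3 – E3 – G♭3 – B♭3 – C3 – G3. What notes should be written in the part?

The A clarinet sounds a minor third below written, so the written part must be a minor third above concert — transpose each note up.
F#3 → A3
E3 → G3
Gb3 → Bbb3
Bb3 → Db4
C3 → Eb3
G3 → Bb3

A3 G3 Bbb3 Db4 Eb3 Bb3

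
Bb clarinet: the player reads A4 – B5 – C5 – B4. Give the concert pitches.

Written C4 on the Bb clarinet sounds as Bb3, a major second lower; apply that shift to every note.
A4 becomes G4
B5 becomes A5
C5 becomes Bb4
B4 becomes A4

G4 A5 Bb4 A4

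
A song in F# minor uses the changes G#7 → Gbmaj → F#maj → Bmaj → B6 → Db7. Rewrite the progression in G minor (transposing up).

F# minor up to G minor is a minor second; each chord root moves by that interval while the quality stays the same.
G#7: root G# up a minor second → A, giving A7.
Gbmaj: root Gb up a minor second → Abb, giving Abbmaj.
F#maj: root F# up a minor second → G, giving Gmaj.
Bmaj: root B up a minor second → C, giving Cmaj.
B6: root B up a minor second → C, giving C6.
Db7: root Db up a minor second → Ebb, giving Ebb7.

A7 Abbmaj Gmaj Cmaj C6 Ebb7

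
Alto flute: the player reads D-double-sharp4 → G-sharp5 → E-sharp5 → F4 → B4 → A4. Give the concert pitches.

A##3 D#5 B#4 C4 F#4 E4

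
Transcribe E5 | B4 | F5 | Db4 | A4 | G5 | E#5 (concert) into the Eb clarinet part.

Written C4 sounds as Eb4 on the Eb clarinet, so concert pitches are written a minor third down.
E5 -> C#5
B4 -> G#4
F5 -> D5
Db4 -> Bb3
A4 -> F#4
G5 -> E5
E#5 -> C##5

C#5 G#4 D5 Bb3 F#4 E5 C##5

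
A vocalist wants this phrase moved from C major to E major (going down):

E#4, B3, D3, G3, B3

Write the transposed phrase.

From C down to E is a minor sixth; apply that to each pitch.
E#4 to G##3
B3 to D#3
D3 to F#2
G3 to B2
B3 to D#3

G##3 D#3 F#2 B2 D#3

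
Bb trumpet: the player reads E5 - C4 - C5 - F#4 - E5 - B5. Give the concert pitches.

D5 Bb3 Bb4 E4 D5 A5

The Bb trumpet sounds a major second below written, so transpose each written note down a major second.
E5 gives D5
C4 gives Bb3
C5 gives Bb4
F#4 gives E4
E5 gives D5
B5 gives A5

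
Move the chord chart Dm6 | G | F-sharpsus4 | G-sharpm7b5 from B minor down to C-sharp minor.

Em6 A G#sus4 A#m7b5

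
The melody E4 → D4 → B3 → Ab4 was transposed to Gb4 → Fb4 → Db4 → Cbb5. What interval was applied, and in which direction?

From E4 to Gb4 is 3 letter names — a third of some quality.
E4 to Gb4 is 2 semitones, which makes it a diminished third; the second version is higher, so the direction is up.
Checking another pair — Ab4 → Cbb5 — gives the same interval.

up a diminished third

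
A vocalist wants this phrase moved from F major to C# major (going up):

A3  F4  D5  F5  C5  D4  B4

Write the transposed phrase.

E#4 C#5 A#5 C#6 G#5 A#4 F##5

From F up to C# is an augmented fifth; apply that to each pitch.
A3 becomes E#4
F4 becomes C#5
D5 becomes A#5
F5 becomes C#6
C5 becomes G#5
D4 becomes A#4
B4 becomes F##5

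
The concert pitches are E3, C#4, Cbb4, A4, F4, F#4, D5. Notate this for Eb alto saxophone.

C#4 A#4 Abb4 F#5 D5 D#5 B5

The Eb alto saxophone sounds a major sixth below written, so the written part must be a major sixth above concert — transpose each note up.
E3 -> C#4
C#4 -> A#4
Cbb4 -> Abb4
A4 -> F#5
F4 -> D5
F#4 -> D#5
D5 -> B5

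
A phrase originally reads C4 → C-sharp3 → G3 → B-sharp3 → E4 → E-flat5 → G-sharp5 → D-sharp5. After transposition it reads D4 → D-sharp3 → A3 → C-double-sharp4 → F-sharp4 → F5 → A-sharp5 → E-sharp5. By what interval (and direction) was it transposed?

Take the first pair: C4 → D4. C to D spans 2 letter names, so the interval is some kind of second.
C4 to D4 is 2 semitones, which makes it a major second; the second version is higher, so the direction is up.
Checking another pair — D#5 → E#5 — gives the same interval.

up a major second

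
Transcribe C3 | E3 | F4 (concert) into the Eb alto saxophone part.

A3 C#4 D5

The Eb alto saxophone sounds a major sixth below written, so the written part must be a major sixth above concert — transpose each note up.
C3 → A3
E3 → C#4
F4 → D5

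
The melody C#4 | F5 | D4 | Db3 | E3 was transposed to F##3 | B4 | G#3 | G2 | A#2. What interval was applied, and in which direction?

down a diminished fifth

Take the first pair: C#4 → F##3. C to F spans 5 letter names, so the interval is some kind of fifth.
F##3 to C#4 is 6 semitones, which makes it a diminished fifth; the second version is lower, so the direction is down.
Checking another pair — E3 → A#2 — gives the same interval.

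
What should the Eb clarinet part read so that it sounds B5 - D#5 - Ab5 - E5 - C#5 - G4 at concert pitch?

The Eb clarinet sounds a minor third above written, so the written part must be a minor third below concert — transpose each note down.
B5 gives G#5
D#5 gives B#4
Ab5 gives F5
E5 gives C#5
C#5 gives A#4
G4 gives E4

G#5 B#4 F5 C#5 A#4 E4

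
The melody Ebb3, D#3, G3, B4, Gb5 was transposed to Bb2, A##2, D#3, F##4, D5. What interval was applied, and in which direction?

down a diminished fourth

Take the first pair: Ebb3 → Bb2. E to B spans 4 letter names, so the interval is some kind of fourth.
Bb2 to Ebb3 is 4 semitones, which makes it a diminished fourth; the second version is lower, so the direction is down.
Checking another pair — Gb5 → D5 — gives the same interval.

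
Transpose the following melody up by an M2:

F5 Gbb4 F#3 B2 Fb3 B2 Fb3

A major second up from F5 gives G5.
Gbb4: a second up reaches A, and 2 semitones makes it Abb4.
F#3: a second up reaches G, and 2 semitones makes it G#3.
B2 up a major second is C#3.
Fb3 up a major second is Gb3.
A major second up from B2 gives C#3.
A major second up from Fb3 gives Gb3.

G5 Abb4 G#3 C#3 Gb3 C#3 Gb3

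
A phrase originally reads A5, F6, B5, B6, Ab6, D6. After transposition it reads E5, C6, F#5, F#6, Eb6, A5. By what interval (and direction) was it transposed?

From A5 to E5 is 4 letter names — a fourth of some quality.
E5 to A5 is 5 semitones, which makes it a perfect fourth; the second version is lower, so the direction is down.
Checking another pair — D6 → A5 — gives the same interval.

down a perfect fourth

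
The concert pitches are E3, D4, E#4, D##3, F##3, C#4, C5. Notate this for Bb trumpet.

F#3 E4 F##4 E##3 G##3 D#4 D5

The Bb trumpet sounds a major second below written, so the written part must be a major second above concert — transpose each note up.
E3 becomes F#3
D4 becomes E4
E#4 becomes F##4
D##3 becomes E##3
F##3 becomes G##3
C#4 becomes D#4
C5 becomes D5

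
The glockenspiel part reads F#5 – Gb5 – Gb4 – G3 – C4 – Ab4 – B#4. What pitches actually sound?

F#7 Gb7 Gb6 G5 C6 Ab6 B#6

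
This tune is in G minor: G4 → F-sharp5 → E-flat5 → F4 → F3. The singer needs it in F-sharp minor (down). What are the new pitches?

From G down to F-sharp is a minor second; apply that to each pitch.
G4 gives F#4
F#5 gives E#5
Eb5 gives D5
F4 gives E4
F3 gives E3

F#4 E#5 D5 E4 E3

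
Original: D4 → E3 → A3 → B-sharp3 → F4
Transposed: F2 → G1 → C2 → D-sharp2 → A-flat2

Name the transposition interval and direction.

From D4 to F2 is 13 letter names — a thirteenth of some quality.
F2 to D4 is 21 semitones, which makes it a major thirteenth; the second version is lower, so the direction is down.
Checking another pair — F4 → Ab2 — gives the same interval.

down a major thirteenth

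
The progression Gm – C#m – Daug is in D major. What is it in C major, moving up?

Fm Bm Caug

D major up to C major is a minor seventh; each chord root moves by that interval while the quality stays the same.
Gm: root G up a minor seventh → F, giving Fm.
C#m: root C# up a minor seventh → B, giving Bm.
Daug: root D up a minor seventh → C, giving Caug.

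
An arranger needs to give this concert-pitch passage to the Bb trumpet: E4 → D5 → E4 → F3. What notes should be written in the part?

The Bb trumpet sounds a major second below written, so the written part must be a major second above concert — transpose each note up.
E4 -> F#4
D5 -> E5
E4 -> F#4
F3 -> G3

F#4 E5 F#4 G3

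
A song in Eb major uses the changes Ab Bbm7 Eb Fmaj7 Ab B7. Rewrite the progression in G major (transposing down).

C Dm7 G Amaj7 C D#7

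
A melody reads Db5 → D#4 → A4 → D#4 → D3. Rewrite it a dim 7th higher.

A diminished seventh up from Db5 gives Cbb6.
D#4 up a diminished seventh is C5.
A4 up a diminished seventh is Gb5.
D#4: a seventh up reaches C, and 9 semitones makes it C5.
A diminished seventh up from D3 gives Cb4.

Cbb6 C5 Gb5 C5 Cb4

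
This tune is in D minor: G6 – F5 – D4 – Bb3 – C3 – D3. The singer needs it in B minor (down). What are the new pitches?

E6 D5 B3 G3 A2 B2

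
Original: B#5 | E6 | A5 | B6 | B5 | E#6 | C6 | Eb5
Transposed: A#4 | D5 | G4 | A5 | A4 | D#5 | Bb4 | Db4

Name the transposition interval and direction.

From B#5 to A#4 is 9 letter names — a ninth of some quality.
A#4 to B#5 is 14 semitones, which makes it a major ninth; the second version is lower, so the direction is down.
Checking another pair — Eb5 → Db4 — gives the same interval.

down a major ninth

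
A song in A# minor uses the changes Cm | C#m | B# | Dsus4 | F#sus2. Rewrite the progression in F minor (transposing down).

Abbm Abm G Bbbsus4 Dbsus2

A# minor down to F minor is an augmented third; each chord root moves by that interval while the quality stays the same.
Cm: root C down an augmented third → Abb, giving Abbm.
C#m: root C# down an augmented third → Ab, giving Abm.
B#: root B# down an augmented third → G, giving G.
Dsus4: root D down an augmented third → Bbb, giving Bbbsus4.
F#sus2: root F# down an augmented third → Db, giving Dbsus2.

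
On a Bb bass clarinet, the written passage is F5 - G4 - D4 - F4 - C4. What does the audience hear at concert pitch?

Written C4 on the Bb bass clarinet sounds as Bb2, a major ninth lower; apply that shift to every note.
F5 to Eb4
G4 to F3
D4 to C3
F4 to Eb3
C4 to Bb2

Eb4 F3 C3 Eb3 Bb2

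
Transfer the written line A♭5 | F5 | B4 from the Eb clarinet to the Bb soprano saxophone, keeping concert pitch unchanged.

Db6 Bb5 E5

First find concert pitch: the Eb clarinet sounds a minor third above written, so A♭5 F5 B4 sounds Cb6 Ab5 D5.
Then write for Bb soprano saxophone: it sounds a major second below written, so the part must be a major second above concert.
Cb6 → Db6
Ab5 → Bb5
D5 → E5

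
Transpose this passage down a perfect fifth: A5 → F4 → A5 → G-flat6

D5 Bb3 D5 Cb6

A5: a fifth down reaches D, and 7 semitones makes it D5.
A perfect fifth down from F4 gives Bb3.
A5 down a perfect fifth is D5.
Gb6 down a perfect fifth is Cb6.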